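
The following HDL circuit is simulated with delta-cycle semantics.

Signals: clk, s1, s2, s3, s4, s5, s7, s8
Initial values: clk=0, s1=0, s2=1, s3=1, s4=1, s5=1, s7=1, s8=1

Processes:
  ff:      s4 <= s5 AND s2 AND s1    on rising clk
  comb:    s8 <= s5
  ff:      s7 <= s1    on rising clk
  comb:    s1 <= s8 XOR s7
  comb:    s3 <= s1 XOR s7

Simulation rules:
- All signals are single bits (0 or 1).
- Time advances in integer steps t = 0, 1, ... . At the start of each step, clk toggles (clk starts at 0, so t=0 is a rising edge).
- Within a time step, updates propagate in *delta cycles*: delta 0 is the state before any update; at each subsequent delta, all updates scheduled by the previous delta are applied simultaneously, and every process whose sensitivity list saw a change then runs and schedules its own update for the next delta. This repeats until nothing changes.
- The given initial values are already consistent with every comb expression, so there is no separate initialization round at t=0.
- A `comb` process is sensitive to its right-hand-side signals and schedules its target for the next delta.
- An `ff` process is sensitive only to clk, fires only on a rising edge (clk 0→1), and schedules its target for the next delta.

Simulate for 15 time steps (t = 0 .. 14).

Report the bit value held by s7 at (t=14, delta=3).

t0.Δ0 s2=1 clk=0 s4=1 s5=1 s1=0 s8=1 s7=1 s3=1
t0.Δ1 s2=1 clk=1 s4=1 s5=1 s1=0 s8=1 s7=1 s3=1
t0.Δ2 s2=1 clk=1 s4=0 s5=1 s1=0 s8=1 s7=0 s3=1
t0.Δ3 s2=1 clk=1 s4=0 s5=1 s1=1 s8=1 s7=0 s3=0
t0.Δ4 s2=1 clk=1 s4=0 s5=1 s1=1 s8=1 s7=0 s3=1
t1.Δ0 s2=1 clk=1 s4=0 s5=1 s1=1 s8=1 s7=0 s3=1
t1.Δ1 s2=1 clk=0 s4=0 s5=1 s1=1 s8=1 s7=0 s3=1
t2.Δ0 s2=1 clk=0 s4=0 s5=1 s1=1 s8=1 s7=0 s3=1
t2.Δ1 s2=1 clk=1 s4=0 s5=1 s1=1 s8=1 s7=0 s3=1
t2.Δ2 s2=1 clk=1 s4=1 s5=1 s1=1 s8=1 s7=1 s3=1
t2.Δ3 s2=1 clk=1 s4=1 s5=1 s1=0 s8=1 s7=1 s3=0
t2.Δ4 s2=1 clk=1 s4=1 s5=1 s1=0 s8=1 s7=1 s3=1
t3.Δ0 s2=1 clk=1 s4=1 s5=1 s1=0 s8=1 s7=1 s3=1
t3.Δ1 s2=1 clk=0 s4=1 s5=1 s1=0 s8=1 s7=1 s3=1
t4.Δ0 s2=1 clk=0 s4=1 s5=1 s1=0 s8=1 s7=1 s3=1
t4.Δ1 s2=1 clk=1 s4=1 s5=1 s1=0 s8=1 s7=1 s3=1
t4.Δ2 s2=1 clk=1 s4=0 s5=1 s1=0 s8=1 s7=0 s3=1
t4.Δ3 s2=1 clk=1 s4=0 s5=1 s1=1 s8=1 s7=0 s3=0
t4.Δ4 s2=1 clk=1 s4=0 s5=1 s1=1 s8=1 s7=0 s3=1
t5.Δ0 s2=1 clk=1 s4=0 s5=1 s1=1 s8=1 s7=0 s3=1
t5.Δ1 s2=1 clk=0 s4=0 s5=1 s1=1 s8=1 s7=0 s3=1
t6.Δ0 s2=1 clk=0 s4=0 s5=1 s1=1 s8=1 s7=0 s3=1
t6.Δ1 s2=1 clk=1 s4=0 s5=1 s1=1 s8=1 s7=0 s3=1
t6.Δ2 s2=1 clk=1 s4=1 s5=1 s1=1 s8=1 s7=1 s3=1
t6.Δ3 s2=1 clk=1 s4=1 s5=1 s1=0 s8=1 s7=1 s3=0
t6.Δ4 s2=1 clk=1 s4=1 s5=1 s1=0 s8=1 s7=1 s3=1
t7.Δ0 s2=1 clk=1 s4=1 s5=1 s1=0 s8=1 s7=1 s3=1
t7.Δ1 s2=1 clk=0 s4=1 s5=1 s1=0 s8=1 s7=1 s3=1
t8.Δ0 s2=1 clk=0 s4=1 s5=1 s1=0 s8=1 s7=1 s3=1
t8.Δ1 s2=1 clk=1 s4=1 s5=1 s1=0 s8=1 s7=1 s3=1
t8.Δ2 s2=1 clk=1 s4=0 s5=1 s1=0 s8=1 s7=0 s3=1
t8.Δ3 s2=1 clk=1 s4=0 s5=1 s1=1 s8=1 s7=0 s3=0
t8.Δ4 s2=1 clk=1 s4=0 s5=1 s1=1 s8=1 s7=0 s3=1
t9.Δ0 s2=1 clk=1 s4=0 s5=1 s1=1 s8=1 s7=0 s3=1
t9.Δ1 s2=1 clk=0 s4=0 s5=1 s1=1 s8=1 s7=0 s3=1
t10.Δ0 s2=1 clk=0 s4=0 s5=1 s1=1 s8=1 s7=0 s3=1
t10.Δ1 s2=1 clk=1 s4=0 s5=1 s1=1 s8=1 s7=0 s3=1
t10.Δ2 s2=1 clk=1 s4=1 s5=1 s1=1 s8=1 s7=1 s3=1
t10.Δ3 s2=1 clk=1 s4=1 s5=1 s1=0 s8=1 s7=1 s3=0
t10.Δ4 s2=1 clk=1 s4=1 s5=1 s1=0 s8=1 s7=1 s3=1
t11.Δ0 s2=1 clk=1 s4=1 s5=1 s1=0 s8=1 s7=1 s3=1
t11.Δ1 s2=1 clk=0 s4=1 s5=1 s1=0 s8=1 s7=1 s3=1
t12.Δ0 s2=1 clk=0 s4=1 s5=1 s1=0 s8=1 s7=1 s3=1
t12.Δ1 s2=1 clk=1 s4=1 s5=1 s1=0 s8=1 s7=1 s3=1
t12.Δ2 s2=1 clk=1 s4=0 s5=1 s1=0 s8=1 s7=0 s3=1
t12.Δ3 s2=1 clk=1 s4=0 s5=1 s1=1 s8=1 s7=0 s3=0
t12.Δ4 s2=1 clk=1 s4=0 s5=1 s1=1 s8=1 s7=0 s3=1
t13.Δ0 s2=1 clk=1 s4=0 s5=1 s1=1 s8=1 s7=0 s3=1
t13.Δ1 s2=1 clk=0 s4=0 s5=1 s1=1 s8=1 s7=0 s3=1
t14.Δ0 s2=1 clk=0 s4=0 s5=1 s1=1 s8=1 s7=0 s3=1
t14.Δ1 s2=1 clk=1 s4=0 s5=1 s1=1 s8=1 s7=0 s3=1
t14.Δ2 s2=1 clk=1 s4=1 s5=1 s1=1 s8=1 s7=1 s3=1
t14.Δ3 s2=1 clk=1 s4=1 s5=1 s1=0 s8=1 s7=1 s3=0
t14.Δ4 s2=1 clk=1 s4=1 s5=1 s1=0 s8=1 s7=1 s3=1

1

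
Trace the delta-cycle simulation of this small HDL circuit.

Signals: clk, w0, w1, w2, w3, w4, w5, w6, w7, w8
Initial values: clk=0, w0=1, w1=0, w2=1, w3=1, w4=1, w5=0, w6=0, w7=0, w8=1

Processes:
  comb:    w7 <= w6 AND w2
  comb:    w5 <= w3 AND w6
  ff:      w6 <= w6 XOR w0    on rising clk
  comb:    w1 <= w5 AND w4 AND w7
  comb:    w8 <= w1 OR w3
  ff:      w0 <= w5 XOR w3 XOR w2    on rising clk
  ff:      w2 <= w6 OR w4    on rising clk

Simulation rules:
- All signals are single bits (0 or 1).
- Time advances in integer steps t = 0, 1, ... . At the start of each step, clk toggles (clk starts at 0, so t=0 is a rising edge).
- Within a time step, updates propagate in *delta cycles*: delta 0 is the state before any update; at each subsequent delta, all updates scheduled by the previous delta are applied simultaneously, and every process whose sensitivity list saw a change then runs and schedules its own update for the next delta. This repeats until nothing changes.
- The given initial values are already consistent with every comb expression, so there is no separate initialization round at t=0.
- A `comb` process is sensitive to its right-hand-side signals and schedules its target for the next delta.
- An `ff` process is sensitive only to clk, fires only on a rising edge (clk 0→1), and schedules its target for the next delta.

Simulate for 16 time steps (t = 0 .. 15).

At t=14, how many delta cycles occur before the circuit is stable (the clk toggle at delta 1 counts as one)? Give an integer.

2

[bits: w7,w4,w2,w3,w0,clk,w1,w5,w8,w6]
t=0: Δ0=0111100010 Δ1=0111110010 Δ2=0111010011 Δ3=1111010111 Δ4=1111011111 | 4Δ
t=1: Δ0=1111011111 Δ1=1111001111 | 1Δ
t=2: Δ0=1111001111 Δ1=1111011111 Δ2=1111111111 | 2Δ
t=3: Δ0=1111111111 Δ1=1111101111 | 1Δ
t=4: Δ0=1111101111 Δ1=1111111111 Δ2=1111111110 Δ3=0111111010 Δ4=0111110010 | 4Δ
t=5: Δ0=0111110010 Δ1=0111100010 | 1Δ
t=6: Δ0=0111100010 Δ1=0111110010 Δ2=0111010011 Δ3=1111010111 Δ4=1111011111 | 4Δ
t=7: Δ0=1111011111 Δ1=1111001111 | 1Δ
t=8: Δ0=1111001111 Δ1=1111011111 Δ2=1111111111 | 2Δ
t=9: Δ0=1111111111 Δ1=1111101111 | 1Δ
t=10: Δ0=1111101111 Δ1=1111111111 Δ2=1111111110 Δ3=0111111010 Δ4=0111110010 | 4Δ
t=11: Δ0=0111110010 Δ1=0111100010 | 1Δ
t=12: Δ0=0111100010 Δ1=0111110010 Δ2=0111010011 Δ3=1111010111 Δ4=1111011111 | 4Δ
t=13: Δ0=1111011111 Δ1=1111001111 | 1Δ
t=14: Δ0=1111001111 Δ1=1111011111 Δ2=1111111111 | 2Δ
t=15: Δ0=1111111111 Δ1=1111101111 | 1Δ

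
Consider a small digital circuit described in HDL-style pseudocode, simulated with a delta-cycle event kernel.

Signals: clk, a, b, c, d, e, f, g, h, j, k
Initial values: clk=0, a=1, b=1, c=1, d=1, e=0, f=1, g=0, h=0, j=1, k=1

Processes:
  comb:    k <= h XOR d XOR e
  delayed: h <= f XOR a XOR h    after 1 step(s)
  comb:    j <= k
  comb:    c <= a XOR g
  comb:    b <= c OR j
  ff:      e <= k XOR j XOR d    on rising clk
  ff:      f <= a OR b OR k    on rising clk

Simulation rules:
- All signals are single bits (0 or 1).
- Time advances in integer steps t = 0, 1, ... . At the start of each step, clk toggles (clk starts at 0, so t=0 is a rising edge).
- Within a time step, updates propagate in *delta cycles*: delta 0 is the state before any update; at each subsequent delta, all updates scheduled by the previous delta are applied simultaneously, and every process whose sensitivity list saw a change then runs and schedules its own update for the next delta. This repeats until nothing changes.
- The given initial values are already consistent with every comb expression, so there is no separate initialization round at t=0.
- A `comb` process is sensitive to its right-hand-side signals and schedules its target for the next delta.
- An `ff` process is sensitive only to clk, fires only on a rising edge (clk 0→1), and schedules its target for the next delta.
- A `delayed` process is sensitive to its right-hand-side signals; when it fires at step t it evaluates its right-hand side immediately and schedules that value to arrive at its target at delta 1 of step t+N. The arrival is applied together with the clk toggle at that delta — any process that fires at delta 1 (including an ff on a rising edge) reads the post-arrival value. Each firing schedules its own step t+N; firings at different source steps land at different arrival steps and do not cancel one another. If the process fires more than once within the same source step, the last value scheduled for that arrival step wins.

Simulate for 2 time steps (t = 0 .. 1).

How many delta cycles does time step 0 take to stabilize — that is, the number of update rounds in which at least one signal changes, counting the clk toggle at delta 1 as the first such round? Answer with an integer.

4

t=0 Δ0: k=1 a=1 c=1 e=0 j=1 clk=0 b=1 f=1 g=0 h=0 d=1
  Δ1: clk:0→1
  Δ2: e:0→1
  Δ3: k:1→0
  Δ4: j:1→0
  (4Δ to stable)
t=1 Δ0: k=0 a=1 c=1 e=1 j=0 clk=1 b=1 f=1 g=0 h=0 d=1
  Δ1: clk:1→0
  (1Δ to stable)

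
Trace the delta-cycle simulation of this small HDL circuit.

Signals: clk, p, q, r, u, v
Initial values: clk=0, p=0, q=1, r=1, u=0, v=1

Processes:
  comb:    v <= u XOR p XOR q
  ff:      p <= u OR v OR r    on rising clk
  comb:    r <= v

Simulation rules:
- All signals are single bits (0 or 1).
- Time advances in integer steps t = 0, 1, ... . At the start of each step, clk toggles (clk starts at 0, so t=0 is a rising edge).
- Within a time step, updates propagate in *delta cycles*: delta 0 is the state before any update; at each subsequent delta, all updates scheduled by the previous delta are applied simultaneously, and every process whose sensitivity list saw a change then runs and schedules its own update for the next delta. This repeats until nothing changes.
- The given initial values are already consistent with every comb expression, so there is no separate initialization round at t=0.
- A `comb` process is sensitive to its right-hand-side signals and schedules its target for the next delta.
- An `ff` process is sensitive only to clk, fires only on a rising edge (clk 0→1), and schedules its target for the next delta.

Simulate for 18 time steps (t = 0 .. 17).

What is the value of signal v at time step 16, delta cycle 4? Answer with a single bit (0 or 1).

t=0 Δ0: v=1 r=1 clk=0 u=0 q=1 p=0
  Δ1: clk:0→1
  Δ2: p:0→1
  Δ3: v:1→0
  Δ4: r:1→0
  (4Δ to stable)
t=1 Δ0: v=0 r=0 clk=1 u=0 q=1 p=1
  Δ1: clk:1→0
  (1Δ to stable)
t=2 Δ0: v=0 r=0 clk=0 u=0 q=1 p=1
  Δ1: clk:0→1
  Δ2: p:1→0
  Δ3: v:0→1
  Δ4: r:0→1
  (4Δ to stable)
t=3 Δ0: v=1 r=1 clk=1 u=0 q=1 p=0
  Δ1: clk:1→0
  (1Δ to stable)
t=4 Δ0: v=1 r=1 clk=0 u=0 q=1 p=0
  Δ1: clk:0→1
  Δ2: p:0→1
  Δ3: v:1→0
  Δ4: r:1→0
  (4Δ to stable)
t=5 Δ0: v=0 r=0 clk=1 u=0 q=1 p=1
  Δ1: clk:1→0
  (1Δ to stable)
t=6 Δ0: v=0 r=0 clk=0 u=0 q=1 p=1
  Δ1: clk:0→1
  Δ2: p:1→0
  Δ3: v:0→1
  Δ4: r:0→1
  (4Δ to stable)
t=7 Δ0: v=1 r=1 clk=1 u=0 q=1 p=0
  Δ1: clk:1→0
  (1Δ to stable)
t=8 Δ0: v=1 r=1 clk=0 u=0 q=1 p=0
  Δ1: clk:0→1
  Δ2: p:0→1
  Δ3: v:1→0
  Δ4: r:1→0
  (4Δ to stable)
t=9 Δ0: v=0 r=0 clk=1 u=0 q=1 p=1
  Δ1: clk:1→0
  (1Δ to stable)
t=10 Δ0: v=0 r=0 clk=0 u=0 q=1 p=1
  Δ1: clk:0→1
  Δ2: p:1→0
  Δ3: v:0→1
  Δ4: r:0→1
  (4Δ to stable)
t=11 Δ0: v=1 r=1 clk=1 u=0 q=1 p=0
  Δ1: clk:1→0
  (1Δ to stable)
t=12 Δ0: v=1 r=1 clk=0 u=0 q=1 p=0
  Δ1: clk:0→1
  Δ2: p:0→1
  Δ3: v:1→0
  Δ4: r:1→0
  (4Δ to stable)
t=13 Δ0: v=0 r=0 clk=1 u=0 q=1 p=1
  Δ1: clk:1→0
  (1Δ to stable)
t=14 Δ0: v=0 r=0 clk=0 u=0 q=1 p=1
  Δ1: clk:0→1
  Δ2: p:1→0
  Δ3: v:0→1
  Δ4: r:0→1
  (4Δ to stable)
t=15 Δ0: v=1 r=1 clk=1 u=0 q=1 p=0
  Δ1: clk:1→0
  (1Δ to stable)
t=16 Δ0: v=1 r=1 clk=0 u=0 q=1 p=0
  Δ1: clk:0→1
  Δ2: p:0→1
  Δ3: v:1→0
  Δ4: r:1→0
  (4Δ to stable)
t=17 Δ0: v=0 r=0 clk=1 u=0 q=1 p=1
  Δ1: clk:1→0
  (1Δ to stable)

0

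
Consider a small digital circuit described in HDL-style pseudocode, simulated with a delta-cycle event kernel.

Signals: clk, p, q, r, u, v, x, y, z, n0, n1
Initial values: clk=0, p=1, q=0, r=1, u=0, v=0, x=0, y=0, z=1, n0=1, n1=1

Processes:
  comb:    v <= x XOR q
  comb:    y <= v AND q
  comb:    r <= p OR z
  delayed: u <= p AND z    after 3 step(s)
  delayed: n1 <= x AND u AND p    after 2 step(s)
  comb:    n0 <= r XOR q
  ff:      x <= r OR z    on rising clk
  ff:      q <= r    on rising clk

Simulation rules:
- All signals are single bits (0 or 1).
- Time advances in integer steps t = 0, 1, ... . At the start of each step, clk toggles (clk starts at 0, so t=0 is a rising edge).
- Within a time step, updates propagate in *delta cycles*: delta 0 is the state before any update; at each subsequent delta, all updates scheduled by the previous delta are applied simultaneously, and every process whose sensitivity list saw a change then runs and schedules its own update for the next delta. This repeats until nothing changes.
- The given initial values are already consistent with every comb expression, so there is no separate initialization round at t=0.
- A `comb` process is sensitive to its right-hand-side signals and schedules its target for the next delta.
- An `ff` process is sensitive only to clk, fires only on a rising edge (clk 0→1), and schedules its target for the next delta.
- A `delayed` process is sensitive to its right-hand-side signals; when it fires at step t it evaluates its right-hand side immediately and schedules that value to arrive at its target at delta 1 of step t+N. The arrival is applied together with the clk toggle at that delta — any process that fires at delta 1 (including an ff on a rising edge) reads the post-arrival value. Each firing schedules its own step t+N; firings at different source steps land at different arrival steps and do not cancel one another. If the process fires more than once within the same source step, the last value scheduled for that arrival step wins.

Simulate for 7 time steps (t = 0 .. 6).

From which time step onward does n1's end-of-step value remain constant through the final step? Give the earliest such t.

2

t=0 Δ0: y=0 p=1 q=0 clk=0 z=1 n1=1 x=0 n0=1 u=0 r=1 v=0
  Δ1: clk:0→1
  Δ2: q:0→1, x:0→1
  Δ3: n0:1→0
  (3Δ to stable)
t=1 Δ0: y=0 p=1 q=1 clk=1 z=1 n1=1 x=1 n0=0 u=0 r=1 v=0
  Δ1: clk:1→0
  (1Δ to stable)
t=2 Δ0: y=0 p=1 q=1 clk=0 z=1 n1=1 x=1 n0=0 u=0 r=1 v=0
  Δ1: clk:0→1, n1:1→0
  (1Δ to stable)
t=3 Δ0: y=0 p=1 q=1 clk=1 z=1 n1=0 x=1 n0=0 u=0 r=1 v=0
  Δ1: clk:1→0
  (1Δ to stable)
t=4 Δ0: y=0 p=1 q=1 clk=0 z=1 n1=0 x=1 n0=0 u=0 r=1 v=0
  Δ1: clk:0→1
  (1Δ to stable)
t=5 Δ0: y=0 p=1 q=1 clk=1 z=1 n1=0 x=1 n0=0 u=0 r=1 v=0
  Δ1: clk:1→0
  (1Δ to stable)
t=6 Δ0: y=0 p=1 q=1 clk=0 z=1 n1=0 x=1 n0=0 u=0 r=1 v=0
  Δ1: clk:0→1
  (1Δ to stable)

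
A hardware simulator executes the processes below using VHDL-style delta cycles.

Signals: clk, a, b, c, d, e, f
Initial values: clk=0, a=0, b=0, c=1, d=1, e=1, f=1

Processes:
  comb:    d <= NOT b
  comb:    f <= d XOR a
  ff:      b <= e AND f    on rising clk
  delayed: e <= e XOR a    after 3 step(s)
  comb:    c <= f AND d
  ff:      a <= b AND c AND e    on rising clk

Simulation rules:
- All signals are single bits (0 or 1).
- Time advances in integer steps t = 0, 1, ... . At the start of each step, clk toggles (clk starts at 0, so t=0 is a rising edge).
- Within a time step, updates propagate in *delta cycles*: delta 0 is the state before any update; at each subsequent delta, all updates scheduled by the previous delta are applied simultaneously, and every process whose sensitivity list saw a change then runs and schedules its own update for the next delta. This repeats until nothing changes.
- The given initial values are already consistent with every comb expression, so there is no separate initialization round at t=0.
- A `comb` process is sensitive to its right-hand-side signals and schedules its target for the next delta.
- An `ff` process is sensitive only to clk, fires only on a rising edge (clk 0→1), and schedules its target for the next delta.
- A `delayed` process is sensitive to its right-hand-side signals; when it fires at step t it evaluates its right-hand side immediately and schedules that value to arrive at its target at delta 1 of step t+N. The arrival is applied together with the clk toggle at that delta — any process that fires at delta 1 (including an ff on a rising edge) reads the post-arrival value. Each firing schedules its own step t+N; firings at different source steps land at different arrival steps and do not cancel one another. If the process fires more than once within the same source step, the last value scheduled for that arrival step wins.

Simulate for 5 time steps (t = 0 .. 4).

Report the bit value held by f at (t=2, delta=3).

0

t0.Δ0 e=1 f=1 d=1 c=1 b=0 a=0 clk=0
t0.Δ1 e=1 f=1 d=1 c=1 b=0 a=0 clk=1
t0.Δ2 e=1 f=1 d=1 c=1 b=1 a=0 clk=1
t0.Δ3 e=1 f=1 d=0 c=1 b=1 a=0 clk=1
t0.Δ4 e=1 f=0 d=0 c=0 b=1 a=0 clk=1
t1.Δ0 e=1 f=0 d=0 c=0 b=1 a=0 clk=1
t1.Δ1 e=1 f=0 d=0 c=0 b=1 a=0 clk=0
t2.Δ0 e=1 f=0 d=0 c=0 b=1 a=0 clk=0
t2.Δ1 e=1 f=0 d=0 c=0 b=1 a=0 clk=1
t2.Δ2 e=1 f=0 d=0 c=0 b=0 a=0 clk=1
t2.Δ3 e=1 f=0 d=1 c=0 b=0 a=0 clk=1
t2.Δ4 e=1 f=1 d=1 c=0 b=0 a=0 clk=1
t2.Δ5 e=1 f=1 d=1 c=1 b=0 a=0 clk=1
t3.Δ0 e=1 f=1 d=1 c=1 b=0 a=0 clk=1
t3.Δ1 e=1 f=1 d=1 c=1 b=0 a=0 clk=0
t4.Δ0 e=1 f=1 d=1 c=1 b=0 a=0 clk=0
t4.Δ1 e=1 f=1 d=1 c=1 b=0 a=0 clk=1
t4.Δ2 e=1 f=1 d=1 c=1 b=1 a=0 clk=1
t4.Δ3 e=1 f=1 d=0 c=1 b=1 a=0 clk=1
t4.Δ4 e=1 f=0 d=0 c=0 b=1 a=0 clk=1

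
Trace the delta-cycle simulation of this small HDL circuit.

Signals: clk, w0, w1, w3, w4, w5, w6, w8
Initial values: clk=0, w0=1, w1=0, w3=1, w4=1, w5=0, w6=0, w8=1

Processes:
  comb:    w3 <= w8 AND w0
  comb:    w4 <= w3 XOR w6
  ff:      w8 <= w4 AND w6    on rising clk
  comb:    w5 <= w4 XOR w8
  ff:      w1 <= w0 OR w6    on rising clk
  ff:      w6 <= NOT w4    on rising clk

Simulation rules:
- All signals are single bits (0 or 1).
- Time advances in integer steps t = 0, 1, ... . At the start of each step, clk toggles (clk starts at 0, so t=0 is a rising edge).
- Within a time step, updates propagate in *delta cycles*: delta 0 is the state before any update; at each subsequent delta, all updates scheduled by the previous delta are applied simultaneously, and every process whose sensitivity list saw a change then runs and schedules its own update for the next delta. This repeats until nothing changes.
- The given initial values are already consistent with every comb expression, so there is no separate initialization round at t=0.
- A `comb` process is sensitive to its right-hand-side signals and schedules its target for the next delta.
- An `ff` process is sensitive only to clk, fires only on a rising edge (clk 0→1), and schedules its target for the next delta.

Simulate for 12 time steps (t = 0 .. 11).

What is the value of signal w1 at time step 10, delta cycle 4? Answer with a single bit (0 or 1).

1

t0.Δ0 clk=0 w6=0 w5=0 w1=0 w4=1 w8=1 w3=1 w0=1
t0.Δ1 clk=1 w6=0 w5=0 w1=0 w4=1 w8=1 w3=1 w0=1
t0.Δ2 clk=1 w6=0 w5=0 w1=1 w4=1 w8=0 w3=1 w0=1
t0.Δ3 clk=1 w6=0 w5=1 w1=1 w4=1 w8=0 w3=0 w0=1
t0.Δ4 clk=1 w6=0 w5=1 w1=1 w4=0 w8=0 w3=0 w0=1
t0.Δ5 clk=1 w6=0 w5=0 w1=1 w4=0 w8=0 w3=0 w0=1
t1.Δ0 clk=1 w6=0 w5=0 w1=1 w4=0 w8=0 w3=0 w0=1
t1.Δ1 clk=0 w6=0 w5=0 w1=1 w4=0 w8=0 w3=0 w0=1
t2.Δ0 clk=0 w6=0 w5=0 w1=1 w4=0 w8=0 w3=0 w0=1
t2.Δ1 clk=1 w6=0 w5=0 w1=1 w4=0 w8=0 w3=0 w0=1
t2.Δ2 clk=1 w6=1 w5=0 w1=1 w4=0 w8=0 w3=0 w0=1
t2.Δ3 clk=1 w6=1 w5=0 w1=1 w4=1 w8=0 w3=0 w0=1
t2.Δ4 clk=1 w6=1 w5=1 w1=1 w4=1 w8=0 w3=0 w0=1
t3.Δ0 clk=1 w6=1 w5=1 w1=1 w4=1 w8=0 w3=0 w0=1
t3.Δ1 clk=0 w6=1 w5=1 w1=1 w4=1 w8=0 w3=0 w0=1
t4.Δ0 clk=0 w6=1 w5=1 w1=1 w4=1 w8=0 w3=0 w0=1
t4.Δ1 clk=1 w6=1 w5=1 w1=1 w4=1 w8=0 w3=0 w0=1
t4.Δ2 clk=1 w6=0 w5=1 w1=1 w4=1 w8=1 w3=0 w0=1
t4.Δ3 clk=1 w6=0 w5=0 w1=1 w4=0 w8=1 w3=1 w0=1
t4.Δ4 clk=1 w6=0 w5=1 w1=1 w4=1 w8=1 w3=1 w0=1
t4.Δ5 clk=1 w6=0 w5=0 w1=1 w4=1 w8=1 w3=1 w0=1
t5.Δ0 clk=1 w6=0 w5=0 w1=1 w4=1 w8=1 w3=1 w0=1
t5.Δ1 clk=0 w6=0 w5=0 w1=1 w4=1 w8=1 w3=1 w0=1
t6.Δ0 clk=0 w6=0 w5=0 w1=1 w4=1 w8=1 w3=1 w0=1
t6.Δ1 clk=1 w6=0 w5=0 w1=1 w4=1 w8=1 w3=1 w0=1
t6.Δ2 clk=1 w6=0 w5=0 w1=1 w4=1 w8=0 w3=1 w0=1
t6.Δ3 clk=1 w6=0 w5=1 w1=1 w4=1 w8=0 w3=0 w0=1
t6.Δ4 clk=1 w6=0 w5=1 w1=1 w4=0 w8=0 w3=0 w0=1
t6.Δ5 clk=1 w6=0 w5=0 w1=1 w4=0 w8=0 w3=0 w0=1
t7.Δ0 clk=1 w6=0 w5=0 w1=1 w4=0 w8=0 w3=0 w0=1
t7.Δ1 clk=0 w6=0 w5=0 w1=1 w4=0 w8=0 w3=0 w0=1
t8.Δ0 clk=0 w6=0 w5=0 w1=1 w4=0 w8=0 w3=0 w0=1
t8.Δ1 clk=1 w6=0 w5=0 w1=1 w4=0 w8=0 w3=0 w0=1
t8.Δ2 clk=1 w6=1 w5=0 w1=1 w4=0 w8=0 w3=0 w0=1
t8.Δ3 clk=1 w6=1 w5=0 w1=1 w4=1 w8=0 w3=0 w0=1
t8.Δ4 clk=1 w6=1 w5=1 w1=1 w4=1 w8=0 w3=0 w0=1
t9.Δ0 clk=1 w6=1 w5=1 w1=1 w4=1 w8=0 w3=0 w0=1
t9.Δ1 clk=0 w6=1 w5=1 w1=1 w4=1 w8=0 w3=0 w0=1
t10.Δ0 clk=0 w6=1 w5=1 w1=1 w4=1 w8=0 w3=0 w0=1
t10.Δ1 clk=1 w6=1 w5=1 w1=1 w4=1 w8=0 w3=0 w0=1
t10.Δ2 clk=1 w6=0 w5=1 w1=1 w4=1 w8=1 w3=0 w0=1
t10.Δ3 clk=1 w6=0 w5=0 w1=1 w4=0 w8=1 w3=1 w0=1
t10.Δ4 clk=1 w6=0 w5=1 w1=1 w4=1 w8=1 w3=1 w0=1
t10.Δ5 clk=1 w6=0 w5=0 w1=1 w4=1 w8=1 w3=1 w0=1
t11.Δ0 clk=1 w6=0 w5=0 w1=1 w4=1 w8=1 w3=1 w0=1
t11.Δ1 clk=0 w6=0 w5=0 w1=1 w4=1 w8=1 w3=1 w0=1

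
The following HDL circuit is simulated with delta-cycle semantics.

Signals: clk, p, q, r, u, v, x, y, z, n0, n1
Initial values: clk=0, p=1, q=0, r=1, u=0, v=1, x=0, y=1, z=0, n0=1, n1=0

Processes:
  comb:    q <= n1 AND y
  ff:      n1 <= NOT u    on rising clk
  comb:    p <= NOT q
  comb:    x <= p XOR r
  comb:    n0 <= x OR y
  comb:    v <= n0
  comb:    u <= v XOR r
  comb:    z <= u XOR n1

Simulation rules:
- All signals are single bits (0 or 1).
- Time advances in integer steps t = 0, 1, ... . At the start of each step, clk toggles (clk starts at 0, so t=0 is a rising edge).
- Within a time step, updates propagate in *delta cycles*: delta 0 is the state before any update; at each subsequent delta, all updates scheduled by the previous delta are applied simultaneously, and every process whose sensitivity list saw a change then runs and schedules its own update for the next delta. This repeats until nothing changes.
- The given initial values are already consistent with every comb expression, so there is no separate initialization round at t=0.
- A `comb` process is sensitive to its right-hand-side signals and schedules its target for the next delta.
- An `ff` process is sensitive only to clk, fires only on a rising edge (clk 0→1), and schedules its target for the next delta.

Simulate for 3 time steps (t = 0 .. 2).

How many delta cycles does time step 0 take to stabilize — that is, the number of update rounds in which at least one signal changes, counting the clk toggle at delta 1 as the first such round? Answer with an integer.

5

[bits: r,x,n1,clk,q,v,p,z,u,y,n0]
t=0: Δ0=10000110011 Δ1=10010110011 Δ2=10110110011 Δ3=10111111011 Δ4=10111101011 Δ5=11111101011 | 5Δ
t=1: Δ0=11111101011 Δ1=11101101011 | 1Δ
t=2: Δ0=11101101011 Δ1=11111101011 | 1Δ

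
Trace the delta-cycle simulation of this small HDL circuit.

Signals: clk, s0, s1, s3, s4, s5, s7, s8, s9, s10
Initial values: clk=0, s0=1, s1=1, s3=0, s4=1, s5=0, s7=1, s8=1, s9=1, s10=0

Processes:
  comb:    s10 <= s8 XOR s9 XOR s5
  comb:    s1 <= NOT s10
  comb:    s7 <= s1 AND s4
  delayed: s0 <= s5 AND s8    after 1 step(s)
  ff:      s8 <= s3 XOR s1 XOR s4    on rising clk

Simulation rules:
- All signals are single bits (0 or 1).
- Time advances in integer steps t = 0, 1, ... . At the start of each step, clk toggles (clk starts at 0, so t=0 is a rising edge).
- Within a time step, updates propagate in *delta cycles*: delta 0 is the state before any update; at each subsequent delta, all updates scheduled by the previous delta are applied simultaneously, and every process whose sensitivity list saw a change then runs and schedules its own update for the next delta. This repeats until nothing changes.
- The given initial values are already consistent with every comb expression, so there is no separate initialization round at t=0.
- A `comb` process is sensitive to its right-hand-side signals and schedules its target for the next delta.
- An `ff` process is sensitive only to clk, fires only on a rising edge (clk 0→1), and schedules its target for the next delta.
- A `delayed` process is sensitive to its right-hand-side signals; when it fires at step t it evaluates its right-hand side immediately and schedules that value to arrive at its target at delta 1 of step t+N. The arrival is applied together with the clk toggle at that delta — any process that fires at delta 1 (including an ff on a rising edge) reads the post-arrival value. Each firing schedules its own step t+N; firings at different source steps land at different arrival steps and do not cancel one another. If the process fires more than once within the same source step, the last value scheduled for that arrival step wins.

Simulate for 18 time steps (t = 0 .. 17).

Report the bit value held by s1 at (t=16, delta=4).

t=0 Δ0: s8=1 s9=1 s1=1 s10=0 s5=0 s0=1 s7=1 s3=0 clk=0 s4=1
  Δ1: clk:0→1
  Δ2: s8:1→0
  Δ3: s10:0→1
  Δ4: s1:1→0
  Δ5: s7:1→0
  (5Δ to stable)
t=1 Δ0: s8=0 s9=1 s1=0 s10=1 s5=0 s0=1 s7=0 s3=0 clk=1 s4=1
  Δ1: s0:1→0, clk:1→0
  (1Δ to stable)
t=2 Δ0: s8=0 s9=1 s1=0 s10=1 s5=0 s0=0 s7=0 s3=0 clk=0 s4=1
  Δ1: clk:0→1
  Δ2: s8:0→1
  Δ3: s10:1→0
  Δ4: s1:0→1
  Δ5: s7:0→1
  (5Δ to stable)
t=3 Δ0: s8=1 s9=1 s1=1 s10=0 s5=0 s0=0 s7=1 s3=0 clk=1 s4=1
  Δ1: clk:1→0
  (1Δ to stable)
t=4 Δ0: s8=1 s9=1 s1=1 s10=0 s5=0 s0=0 s7=1 s3=0 clk=0 s4=1
  Δ1: clk:0→1
  Δ2: s8:1→0
  Δ3: s10:0→1
  Δ4: s1:1→0
  Δ5: s7:1→0
  (5Δ to stable)
t=5 Δ0: s8=0 s9=1 s1=0 s10=1 s5=0 s0=0 s7=0 s3=0 clk=1 s4=1
  Δ1: clk:1→0
  (1Δ to stable)
t=6 Δ0: s8=0 s9=1 s1=0 s10=1 s5=0 s0=0 s7=0 s3=0 clk=0 s4=1
  Δ1: clk:0→1
  Δ2: s8:0→1
  Δ3: s10:1→0
  Δ4: s1:0→1
  Δ5: s7:0→1
  (5Δ to stable)
t=7 Δ0: s8=1 s9=1 s1=1 s10=0 s5=0 s0=0 s7=1 s3=0 clk=1 s4=1
  Δ1: clk:1→0
  (1Δ to stable)
t=8 Δ0: s8=1 s9=1 s1=1 s10=0 s5=0 s0=0 s7=1 s3=0 clk=0 s4=1
  Δ1: clk:0→1
  Δ2: s8:1→0
  Δ3: s10:0→1
  Δ4: s1:1→0
  Δ5: s7:1→0
  (5Δ to stable)
t=9 Δ0: s8=0 s9=1 s1=0 s10=1 s5=0 s0=0 s7=0 s3=0 clk=1 s4=1
  Δ1: clk:1→0
  (1Δ to stable)
t=10 Δ0: s8=0 s9=1 s1=0 s10=1 s5=0 s0=0 s7=0 s3=0 clk=0 s4=1
  Δ1: clk:0→1
  Δ2: s8:0→1
  Δ3: s10:1→0
  Δ4: s1:0→1
  Δ5: s7:0→1
  (5Δ to stable)
t=11 Δ0: s8=1 s9=1 s1=1 s10=0 s5=0 s0=0 s7=1 s3=0 clk=1 s4=1
  Δ1: clk:1→0
  (1Δ to stable)
t=12 Δ0: s8=1 s9=1 s1=1 s10=0 s5=0 s0=0 s7=1 s3=0 clk=0 s4=1
  Δ1: clk:0→1
  Δ2: s8:1→0
  Δ3: s10:0→1
  Δ4: s1:1→0
  Δ5: s7:1→0
  (5Δ to stable)
t=13 Δ0: s8=0 s9=1 s1=0 s10=1 s5=0 s0=0 s7=0 s3=0 clk=1 s4=1
  Δ1: clk:1→0
  (1Δ to stable)
t=14 Δ0: s8=0 s9=1 s1=0 s10=1 s5=0 s0=0 s7=0 s3=0 clk=0 s4=1
  Δ1: clk:0→1
  Δ2: s8:0→1
  Δ3: s10:1→0
  Δ4: s1:0→1
  Δ5: s7:0→1
  (5Δ to stable)
t=15 Δ0: s8=1 s9=1 s1=1 s10=0 s5=0 s0=0 s7=1 s3=0 clk=1 s4=1
  Δ1: clk:1→0
  (1Δ to stable)
t=16 Δ0: s8=1 s9=1 s1=1 s10=0 s5=0 s0=0 s7=1 s3=0 clk=0 s4=1
  Δ1: clk:0→1
  Δ2: s8:1→0
  Δ3: s10:0→1
  Δ4: s1:1→0
  Δ5: s7:1→0
  (5Δ to stable)
t=17 Δ0: s8=0 s9=1 s1=0 s10=1 s5=0 s0=0 s7=0 s3=0 clk=1 s4=1
  Δ1: clk:1→0
  (1Δ to stable)

0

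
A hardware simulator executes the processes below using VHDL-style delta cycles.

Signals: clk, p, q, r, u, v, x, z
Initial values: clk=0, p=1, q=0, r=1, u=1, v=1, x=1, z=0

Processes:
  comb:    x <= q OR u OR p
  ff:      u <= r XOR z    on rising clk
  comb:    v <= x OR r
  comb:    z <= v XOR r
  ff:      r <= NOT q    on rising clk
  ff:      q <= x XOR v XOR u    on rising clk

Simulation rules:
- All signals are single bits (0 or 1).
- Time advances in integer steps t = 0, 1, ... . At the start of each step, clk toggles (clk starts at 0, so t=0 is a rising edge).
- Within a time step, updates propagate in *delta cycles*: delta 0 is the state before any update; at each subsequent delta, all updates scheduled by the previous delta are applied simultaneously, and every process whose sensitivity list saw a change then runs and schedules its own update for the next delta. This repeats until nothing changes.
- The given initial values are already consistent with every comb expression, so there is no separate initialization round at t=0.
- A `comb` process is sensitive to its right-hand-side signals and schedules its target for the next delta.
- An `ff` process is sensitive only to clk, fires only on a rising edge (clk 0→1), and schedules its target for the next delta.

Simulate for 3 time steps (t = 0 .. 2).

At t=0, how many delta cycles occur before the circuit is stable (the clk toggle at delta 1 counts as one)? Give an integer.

2

[bits: u,x,p,q,v,r,clk,z]
t=0: Δ0=11101100 Δ1=11101110 Δ2=11111110 | 2Δ
t=1: Δ0=11111110 Δ1=11111100 | 1Δ
t=2: Δ0=11111100 Δ1=11111110 Δ2=11111010 Δ3=11111011 | 3Δ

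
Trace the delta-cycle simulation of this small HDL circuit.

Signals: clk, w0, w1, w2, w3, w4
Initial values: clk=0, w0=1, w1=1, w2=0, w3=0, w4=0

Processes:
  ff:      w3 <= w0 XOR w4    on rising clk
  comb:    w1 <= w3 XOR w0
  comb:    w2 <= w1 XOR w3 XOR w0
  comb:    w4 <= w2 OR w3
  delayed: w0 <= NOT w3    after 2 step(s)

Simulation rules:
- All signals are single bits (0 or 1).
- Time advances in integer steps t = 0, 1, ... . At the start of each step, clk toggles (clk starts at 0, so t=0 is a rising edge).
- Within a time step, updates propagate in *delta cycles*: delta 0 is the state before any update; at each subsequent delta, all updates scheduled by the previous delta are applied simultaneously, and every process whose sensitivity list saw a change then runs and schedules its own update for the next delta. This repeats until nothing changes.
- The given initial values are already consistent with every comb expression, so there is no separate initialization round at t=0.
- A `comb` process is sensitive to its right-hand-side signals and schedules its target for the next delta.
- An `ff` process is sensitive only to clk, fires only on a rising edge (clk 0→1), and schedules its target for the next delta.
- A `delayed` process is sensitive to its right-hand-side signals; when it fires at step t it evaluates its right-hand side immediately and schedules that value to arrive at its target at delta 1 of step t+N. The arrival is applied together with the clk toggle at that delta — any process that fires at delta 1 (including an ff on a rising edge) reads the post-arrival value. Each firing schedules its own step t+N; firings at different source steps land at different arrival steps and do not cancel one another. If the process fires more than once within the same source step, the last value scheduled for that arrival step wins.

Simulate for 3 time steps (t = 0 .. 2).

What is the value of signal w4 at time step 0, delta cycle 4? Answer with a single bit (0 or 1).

1

[bits: w0,w3,w2,w4,w1,clk]
t=0: Δ0=100010 Δ1=100011 Δ2=110011 Δ3=111101 Δ4=110101 | 4Δ
t=1: Δ0=110101 Δ1=110100 | 1Δ
t=2: Δ0=110100 Δ1=010101 Δ2=011111 Δ3=010111 | 3Δ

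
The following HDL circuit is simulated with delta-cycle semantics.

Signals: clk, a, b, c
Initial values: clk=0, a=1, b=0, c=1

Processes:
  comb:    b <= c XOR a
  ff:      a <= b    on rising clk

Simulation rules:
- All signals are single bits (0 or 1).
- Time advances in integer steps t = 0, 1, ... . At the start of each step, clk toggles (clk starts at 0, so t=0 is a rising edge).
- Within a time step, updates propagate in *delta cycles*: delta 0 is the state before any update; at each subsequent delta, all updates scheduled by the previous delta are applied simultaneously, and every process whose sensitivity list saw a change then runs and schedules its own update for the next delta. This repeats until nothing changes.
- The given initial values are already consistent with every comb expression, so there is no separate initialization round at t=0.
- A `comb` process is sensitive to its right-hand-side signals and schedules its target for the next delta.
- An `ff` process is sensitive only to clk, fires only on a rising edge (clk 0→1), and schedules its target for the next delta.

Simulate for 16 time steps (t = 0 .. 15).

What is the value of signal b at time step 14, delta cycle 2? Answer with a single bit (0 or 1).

[bits: clk,a,c,b]
t=0: Δ0=0110 Δ1=1110 Δ2=1010 Δ3=1011 | 3Δ
t=1: Δ0=1011 Δ1=0011 | 1Δ
t=2: Δ0=0011 Δ1=1011 Δ2=1111 Δ3=1110 | 3Δ
t=3: Δ0=1110 Δ1=0110 | 1Δ
t=4: Δ0=0110 Δ1=1110 Δ2=1010 Δ3=1011 | 3Δ
t=5: Δ0=1011 Δ1=0011 | 1Δ
t=6: Δ0=0011 Δ1=1011 Δ2=1111 Δ3=1110 | 3Δ
t=7: Δ0=1110 Δ1=0110 | 1Δ
t=8: Δ0=0110 Δ1=1110 Δ2=1010 Δ3=1011 | 3Δ
t=9: Δ0=1011 Δ1=0011 | 1Δ
t=10: Δ0=0011 Δ1=1011 Δ2=1111 Δ3=1110 | 3Δ
t=11: Δ0=1110 Δ1=0110 | 1Δ
t=12: Δ0=0110 Δ1=1110 Δ2=1010 Δ3=1011 | 3Δ
t=13: Δ0=1011 Δ1=0011 | 1Δ
t=14: Δ0=0011 Δ1=1011 Δ2=1111 Δ3=1110 | 3Δ
t=15: Δ0=1110 Δ1=0110 | 1Δ

1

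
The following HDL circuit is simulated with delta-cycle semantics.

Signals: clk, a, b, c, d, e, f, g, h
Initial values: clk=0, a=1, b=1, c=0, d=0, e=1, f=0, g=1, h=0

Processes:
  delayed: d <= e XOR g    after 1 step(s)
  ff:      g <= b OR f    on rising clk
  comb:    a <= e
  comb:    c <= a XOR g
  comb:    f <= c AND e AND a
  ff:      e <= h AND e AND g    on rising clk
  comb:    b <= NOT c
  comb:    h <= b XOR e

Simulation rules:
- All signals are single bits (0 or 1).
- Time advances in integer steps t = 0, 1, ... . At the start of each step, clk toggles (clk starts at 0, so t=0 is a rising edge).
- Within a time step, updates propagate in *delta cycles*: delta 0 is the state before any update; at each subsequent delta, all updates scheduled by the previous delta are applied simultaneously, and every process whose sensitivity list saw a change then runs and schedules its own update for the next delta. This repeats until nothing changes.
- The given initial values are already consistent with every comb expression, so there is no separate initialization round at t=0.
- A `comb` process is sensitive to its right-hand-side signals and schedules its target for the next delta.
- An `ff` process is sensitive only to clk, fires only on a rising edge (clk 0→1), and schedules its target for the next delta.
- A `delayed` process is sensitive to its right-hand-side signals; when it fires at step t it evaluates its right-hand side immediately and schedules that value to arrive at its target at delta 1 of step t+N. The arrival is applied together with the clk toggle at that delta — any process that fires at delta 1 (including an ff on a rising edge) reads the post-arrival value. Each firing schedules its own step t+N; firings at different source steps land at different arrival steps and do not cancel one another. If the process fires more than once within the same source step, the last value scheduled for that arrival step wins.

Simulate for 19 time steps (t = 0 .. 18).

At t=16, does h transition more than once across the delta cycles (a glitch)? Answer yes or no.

t=0 Δ0: c=0 g=1 f=0 d=0 e=1 a=1 b=1 h=0 clk=0
  Δ1: clk:0→1
  Δ2: e:1→0
  Δ3: a:1→0, h:0→1
  Δ4: c:0→1
  Δ5: b:1→0
  Δ6: h:1→0
  (6Δ to stable)
t=1 Δ0: c=1 g=1 f=0 d=0 e=0 a=0 b=0 h=0 clk=1
  Δ1: d:0→1, clk:1→0
  (1Δ to stable)
t=2 Δ0: c=1 g=1 f=0 d=1 e=0 a=0 b=0 h=0 clk=0
  Δ1: clk:0→1
  Δ2: g:1→0
  Δ3: c:1→0
  Δ4: b:0→1
  Δ5: h:0→1
  (5Δ to stable)
t=3 Δ0: c=0 g=0 f=0 d=1 e=0 a=0 b=1 h=1 clk=1
  Δ1: d:1→0, clk:1→0
  (1Δ to stable)
t=4 Δ0: c=0 g=0 f=0 d=0 e=0 a=0 b=1 h=1 clk=0
  Δ1: clk:0→1
  Δ2: g:0→1
  Δ3: c:0→1
  Δ4: b:1→0
  Δ5: h:1→0
  (5Δ to stable)
t=5 Δ0: c=1 g=1 f=0 d=0 e=0 a=0 b=0 h=0 clk=1
  Δ1: d:0→1, clk:1→0
  (1Δ to stable)
t=6 Δ0: c=1 g=1 f=0 d=1 e=0 a=0 b=0 h=0 clk=0
  Δ1: clk:0→1
  Δ2: g:1→0
  Δ3: c:1→0
  Δ4: b:0→1
  Δ5: h:0→1
  (5Δ to stable)
t=7 Δ0: c=0 g=0 f=0 d=1 e=0 a=0 b=1 h=1 clk=1
  Δ1: d:1→0, clk:1→0
  (1Δ to stable)
t=8 Δ0: c=0 g=0 f=0 d=0 e=0 a=0 b=1 h=1 clk=0
  Δ1: clk:0→1
  Δ2: g:0→1
  Δ3: c:0→1
  Δ4: b:1→0
  Δ5: h:1→0
  (5Δ to stable)
t=9 Δ0: c=1 g=1 f=0 d=0 e=0 a=0 b=0 h=0 clk=1
  Δ1: d:0→1, clk:1→0
  (1Δ to stable)
t=10 Δ0: c=1 g=1 f=0 d=1 e=0 a=0 b=0 h=0 clk=0
  Δ1: clk:0→1
  Δ2: g:1→0
  Δ3: c:1→0
  Δ4: b:0→1
  Δ5: h:0→1
  (5Δ to stable)
t=11 Δ0: c=0 g=0 f=0 d=1 e=0 a=0 b=1 h=1 clk=1
  Δ1: d:1→0, clk:1→0
  (1Δ to stable)
t=12 Δ0: c=0 g=0 f=0 d=0 e=0 a=0 b=1 h=1 clk=0
  Δ1: clk:0→1
  Δ2: g:0→1
  Δ3: c:0→1
  Δ4: b:1→0
  Δ5: h:1→0
  (5Δ to stable)
t=13 Δ0: c=1 g=1 f=0 d=0 e=0 a=0 b=0 h=0 clk=1
  Δ1: d:0→1, clk:1→0
  (1Δ to stable)
t=14 Δ0: c=1 g=1 f=0 d=1 e=0 a=0 b=0 h=0 clk=0
  Δ1: clk:0→1
  Δ2: g:1→0
  Δ3: c:1→0
  Δ4: b:0→1
  Δ5: h:0→1
  (5Δ to stable)
t=15 Δ0: c=0 g=0 f=0 d=1 e=0 a=0 b=1 h=1 clk=1
  Δ1: d:1→0, clk:1→0
  (1Δ to stable)
t=16 Δ0: c=0 g=0 f=0 d=0 e=0 a=0 b=1 h=1 clk=0
  Δ1: clk:0→1
  Δ2: g:0→1
  Δ3: c:0→1
  Δ4: b:1→0
  Δ5: h:1→0
  (5Δ to stable)
t=17 Δ0: c=1 g=1 f=0 d=0 e=0 a=0 b=0 h=0 clk=1
  Δ1: d:0→1, clk:1→0
  (1Δ to stable)
t=18 Δ0: c=1 g=1 f=0 d=1 e=0 a=0 b=0 h=0 clk=0
  Δ1: clk:0→1
  Δ2: g:1→0
  Δ3: c:1→0
  Δ4: b:0→1
  Δ5: h:0→1
  (5Δ to stable)

no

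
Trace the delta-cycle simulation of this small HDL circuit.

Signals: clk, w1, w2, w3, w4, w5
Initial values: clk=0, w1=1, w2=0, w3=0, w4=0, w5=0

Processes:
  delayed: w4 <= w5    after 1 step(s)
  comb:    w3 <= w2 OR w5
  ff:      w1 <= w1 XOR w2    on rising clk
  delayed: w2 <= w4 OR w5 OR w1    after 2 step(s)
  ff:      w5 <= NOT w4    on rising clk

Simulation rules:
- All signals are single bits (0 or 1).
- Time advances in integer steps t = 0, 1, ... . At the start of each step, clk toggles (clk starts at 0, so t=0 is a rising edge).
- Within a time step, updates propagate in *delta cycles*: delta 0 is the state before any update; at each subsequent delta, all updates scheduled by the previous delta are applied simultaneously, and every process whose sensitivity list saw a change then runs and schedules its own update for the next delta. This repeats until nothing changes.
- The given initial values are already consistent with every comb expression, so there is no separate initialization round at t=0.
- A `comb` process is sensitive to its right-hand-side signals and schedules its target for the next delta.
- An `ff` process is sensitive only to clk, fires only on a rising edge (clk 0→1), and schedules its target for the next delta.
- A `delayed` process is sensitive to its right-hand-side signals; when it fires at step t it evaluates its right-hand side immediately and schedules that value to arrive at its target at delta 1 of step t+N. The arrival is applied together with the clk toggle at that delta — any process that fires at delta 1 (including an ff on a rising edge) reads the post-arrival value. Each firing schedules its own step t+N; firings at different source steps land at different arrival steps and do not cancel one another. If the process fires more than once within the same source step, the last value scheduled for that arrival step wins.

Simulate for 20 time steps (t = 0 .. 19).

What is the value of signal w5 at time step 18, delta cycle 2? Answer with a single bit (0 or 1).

t0.Δ0 w3=0 w2=0 w4=0 clk=0 w1=1 w5=0
t0.Δ1 w3=0 w2=0 w4=0 clk=1 w1=1 w5=0
t0.Δ2 w3=0 w2=0 w4=0 clk=1 w1=1 w5=1
t0.Δ3 w3=1 w2=0 w4=0 clk=1 w1=1 w5=1
t1.Δ0 w3=1 w2=0 w4=0 clk=1 w1=1 w5=1
t1.Δ1 w3=1 w2=0 w4=1 clk=0 w1=1 w5=1
t2.Δ0 w3=1 w2=0 w4=1 clk=0 w1=1 w5=1
t2.Δ1 w3=1 w2=1 w4=1 clk=1 w1=1 w5=1
t2.Δ2 w3=1 w2=1 w4=1 clk=1 w1=0 w5=0
t3.Δ0 w3=1 w2=1 w4=1 clk=1 w1=0 w5=0
t3.Δ1 w3=1 w2=1 w4=0 clk=0 w1=0 w5=0
t4.Δ0 w3=1 w2=1 w4=0 clk=0 w1=0 w5=0
t4.Δ1 w3=1 w2=1 w4=0 clk=1 w1=0 w5=0
t4.Δ2 w3=1 w2=1 w4=0 clk=1 w1=1 w5=1
t5.Δ0 w3=1 w2=1 w4=0 clk=1 w1=1 w5=1
t5.Δ1 w3=1 w2=0 w4=1 clk=0 w1=1 w5=1
t6.Δ0 w3=1 w2=0 w4=1 clk=0 w1=1 w5=1
t6.Δ1 w3=1 w2=1 w4=1 clk=1 w1=1 w5=1
t6.Δ2 w3=1 w2=1 w4=1 clk=1 w1=0 w5=0
t7.Δ0 w3=1 w2=1 w4=1 clk=1 w1=0 w5=0
t7.Δ1 w3=1 w2=1 w4=0 clk=0 w1=0 w5=0
t8.Δ0 w3=1 w2=1 w4=0 clk=0 w1=0 w5=0
t8.Δ1 w3=1 w2=1 w4=0 clk=1 w1=0 w5=0
t8.Δ2 w3=1 w2=1 w4=0 clk=1 w1=1 w5=1
t9.Δ0 w3=1 w2=1 w4=0 clk=1 w1=1 w5=1
t9.Δ1 w3=1 w2=0 w4=1 clk=0 w1=1 w5=1
t10.Δ0 w3=1 w2=0 w4=1 clk=0 w1=1 w5=1
t10.Δ1 w3=1 w2=1 w4=1 clk=1 w1=1 w5=1
t10.Δ2 w3=1 w2=1 w4=1 clk=1 w1=0 w5=0
t11.Δ0 w3=1 w2=1 w4=1 clk=1 w1=0 w5=0
t11.Δ1 w3=1 w2=1 w4=0 clk=0 w1=0 w5=0
t12.Δ0 w3=1 w2=1 w4=0 clk=0 w1=0 w5=0
t12.Δ1 w3=1 w2=1 w4=0 clk=1 w1=0 w5=0
t12.Δ2 w3=1 w2=1 w4=0 clk=1 w1=1 w5=1
t13.Δ0 w3=1 w2=1 w4=0 clk=1 w1=1 w5=1
t13.Δ1 w3=1 w2=0 w4=1 clk=0 w1=1 w5=1
t14.Δ0 w3=1 w2=0 w4=1 clk=0 w1=1 w5=1
t14.Δ1 w3=1 w2=1 w4=1 clk=1 w1=1 w5=1
t14.Δ2 w3=1 w2=1 w4=1 clk=1 w1=0 w5=0
t15.Δ0 w3=1 w2=1 w4=1 clk=1 w1=0 w5=0
t15.Δ1 w3=1 w2=1 w4=0 clk=0 w1=0 w5=0
t16.Δ0 w3=1 w2=1 w4=0 clk=0 w1=0 w5=0
t16.Δ1 w3=1 w2=1 w4=0 clk=1 w1=0 w5=0
t16.Δ2 w3=1 w2=1 w4=0 clk=1 w1=1 w5=1
t17.Δ0 w3=1 w2=1 w4=0 clk=1 w1=1 w5=1
t17.Δ1 w3=1 w2=0 w4=1 clk=0 w1=1 w5=1
t18.Δ0 w3=1 w2=0 w4=1 clk=0 w1=1 w5=1
t18.Δ1 w3=1 w2=1 w4=1 clk=1 w1=1 w5=1
t18.Δ2 w3=1 w2=1 w4=1 clk=1 w1=0 w5=0
t19.Δ0 w3=1 w2=1 w4=1 clk=1 w1=0 w5=0
t19.Δ1 w3=1 w2=1 w4=0 clk=0 w1=0 w5=0

0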